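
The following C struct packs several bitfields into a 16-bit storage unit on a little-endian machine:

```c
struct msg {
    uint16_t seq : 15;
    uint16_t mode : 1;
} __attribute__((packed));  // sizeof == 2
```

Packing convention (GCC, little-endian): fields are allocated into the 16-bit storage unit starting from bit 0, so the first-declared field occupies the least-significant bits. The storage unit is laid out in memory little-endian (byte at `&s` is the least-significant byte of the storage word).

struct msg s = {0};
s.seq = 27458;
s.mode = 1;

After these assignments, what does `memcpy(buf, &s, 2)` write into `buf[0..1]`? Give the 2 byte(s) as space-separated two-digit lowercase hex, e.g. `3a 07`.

seq:15 = 27458 → 0x6b42 << 0 → word 0x6b42
mode:1 = 1 → 0x1 << 15 → word 0xeb42
word = 0xeb42 → little-endian bytes:
  [0]=0x42  [1]=0xeb

42 eb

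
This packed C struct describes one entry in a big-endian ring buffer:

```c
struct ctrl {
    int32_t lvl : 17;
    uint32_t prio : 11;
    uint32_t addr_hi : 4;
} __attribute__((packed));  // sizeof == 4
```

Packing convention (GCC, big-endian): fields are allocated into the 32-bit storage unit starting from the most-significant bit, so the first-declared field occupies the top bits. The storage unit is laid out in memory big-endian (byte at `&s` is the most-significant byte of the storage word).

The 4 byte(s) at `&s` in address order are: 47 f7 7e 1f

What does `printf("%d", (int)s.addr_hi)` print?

15

[0]=0x47 [1]=0xf7 [2]=0x7e [3]=0x1f (big-endian) → word 0x47f77e1f
lvl [15+:17] = (word>>15) & 0x1ffff = 36846
prio [4+:11] = (word>>4) & 0x7ff = 2017
addr_hi [0+:4] = (word>>0) & 0xf = 15  ←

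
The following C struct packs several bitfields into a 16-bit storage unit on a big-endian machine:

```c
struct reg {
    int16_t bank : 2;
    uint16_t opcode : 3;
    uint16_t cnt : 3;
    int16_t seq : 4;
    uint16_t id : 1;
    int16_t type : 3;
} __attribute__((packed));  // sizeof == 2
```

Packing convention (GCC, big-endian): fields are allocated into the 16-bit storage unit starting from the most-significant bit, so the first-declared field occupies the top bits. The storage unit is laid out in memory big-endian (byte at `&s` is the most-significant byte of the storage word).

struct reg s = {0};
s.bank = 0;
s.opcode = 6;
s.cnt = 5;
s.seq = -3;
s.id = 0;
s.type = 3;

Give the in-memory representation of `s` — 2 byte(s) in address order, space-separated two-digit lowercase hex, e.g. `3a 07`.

35 d3

[14+:2] bank=0 & 0x3 = 0x0; word=0x0000
[11+:3] opcode=6 & 0x7 = 0x6; word=0x3000
[8+:3] cnt=5 & 0x7 = 0x5; word=0x3500
[4+:4] seq=-3 & 0xf = 0xd; word=0x35d0
[3+:1] id=0 & 0x1 = 0x0; word=0x35d0
[0+:3] type=3 & 0x7 = 0x3; word=0x35d3
word = 0x35d3 → big-endian bytes:
  [0]=0x35  [1]=0xd3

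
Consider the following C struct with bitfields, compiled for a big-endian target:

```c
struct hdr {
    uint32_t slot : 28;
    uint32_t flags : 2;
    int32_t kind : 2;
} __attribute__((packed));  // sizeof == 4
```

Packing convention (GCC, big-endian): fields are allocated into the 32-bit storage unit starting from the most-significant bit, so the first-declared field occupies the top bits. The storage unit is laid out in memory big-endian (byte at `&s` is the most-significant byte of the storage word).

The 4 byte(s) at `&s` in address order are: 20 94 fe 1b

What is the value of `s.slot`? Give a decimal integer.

[0]=0x20 [1]=0x94 [2]=0xfe [3]=0x1b (big-endian) → word 0x2094fe1b
slot:28 @ bit 4 → (0x2094fe1b>>4)&0xfffffff = 0x2094fe1  ←
flags:2 @ bit 2 → (0x2094fe1b>>2)&0x3 = 0x2
kind:2 @ bit 0 → (0x2094fe1b>>0)&0x3 = 0x3

34164705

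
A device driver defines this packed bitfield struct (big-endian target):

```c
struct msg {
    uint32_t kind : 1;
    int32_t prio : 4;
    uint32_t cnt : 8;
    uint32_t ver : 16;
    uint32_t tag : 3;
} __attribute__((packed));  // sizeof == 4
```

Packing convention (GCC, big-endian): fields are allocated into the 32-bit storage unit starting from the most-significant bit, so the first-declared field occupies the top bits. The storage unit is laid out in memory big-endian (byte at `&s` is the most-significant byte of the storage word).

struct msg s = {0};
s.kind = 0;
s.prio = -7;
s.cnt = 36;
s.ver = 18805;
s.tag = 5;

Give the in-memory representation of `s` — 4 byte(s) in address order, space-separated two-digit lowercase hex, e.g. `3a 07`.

[31+:1] kind=0 & 0x1 = 0x0; word=0x00000000
[27+:4] prio=-7 & 0xf = 0x9; word=0x48000000
[19+:8] cnt=36 & 0xff = 0x24; word=0x49200000
[3+:16] ver=18805 & 0xffff = 0x4975; word=0x49224ba8
[0+:3] tag=5 & 0x7 = 0x5; word=0x49224bad
word = 0x49224bad → big-endian bytes:
  [0]=0x49  [1]=0x22  [2]=0x4b  [3]=0xad

49 22 4b ad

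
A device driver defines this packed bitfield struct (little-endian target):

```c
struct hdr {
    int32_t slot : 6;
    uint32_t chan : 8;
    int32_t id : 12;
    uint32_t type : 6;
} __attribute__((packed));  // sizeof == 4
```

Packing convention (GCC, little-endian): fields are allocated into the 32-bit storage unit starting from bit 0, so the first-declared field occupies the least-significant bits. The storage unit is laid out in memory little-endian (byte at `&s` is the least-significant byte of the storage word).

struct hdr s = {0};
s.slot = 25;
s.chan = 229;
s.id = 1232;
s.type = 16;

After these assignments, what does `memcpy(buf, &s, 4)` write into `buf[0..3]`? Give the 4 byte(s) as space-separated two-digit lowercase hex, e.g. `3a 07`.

[0+:6] slot=25 & 0x3f = 0x19; word=0x00000019
[6+:8] chan=229 & 0xff = 0xe5; word=0x00003959
[14+:12] id=1232 & 0xfff = 0x4d0; word=0x01343959
[26+:6] type=16 & 0x3f = 0x10; word=0x41343959
word = 0x41343959 → little-endian bytes:
  [0]=0x59  [1]=0x39  [2]=0x34  [3]=0x41

59 39 34 41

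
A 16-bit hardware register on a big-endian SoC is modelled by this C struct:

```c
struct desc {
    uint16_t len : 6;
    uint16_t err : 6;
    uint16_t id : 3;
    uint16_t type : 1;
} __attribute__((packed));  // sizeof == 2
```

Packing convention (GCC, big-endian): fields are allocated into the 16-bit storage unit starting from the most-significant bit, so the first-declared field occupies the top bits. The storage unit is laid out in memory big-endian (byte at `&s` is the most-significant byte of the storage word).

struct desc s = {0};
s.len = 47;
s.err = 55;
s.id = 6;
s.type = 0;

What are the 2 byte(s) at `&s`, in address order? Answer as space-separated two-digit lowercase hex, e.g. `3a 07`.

len:6 = 47 → 0x2f << 10 → word 0xbc00
err:6 = 55 → 0x37 << 4 → word 0xbf70
id:3 = 6 → 0x6 << 1 → word 0xbf7c
type:1 = 0 → 0x0 << 0 → word 0xbf7c
word = 0xbf7c → big-endian bytes:
  [0]=0xbf  [1]=0x7c

bf 7c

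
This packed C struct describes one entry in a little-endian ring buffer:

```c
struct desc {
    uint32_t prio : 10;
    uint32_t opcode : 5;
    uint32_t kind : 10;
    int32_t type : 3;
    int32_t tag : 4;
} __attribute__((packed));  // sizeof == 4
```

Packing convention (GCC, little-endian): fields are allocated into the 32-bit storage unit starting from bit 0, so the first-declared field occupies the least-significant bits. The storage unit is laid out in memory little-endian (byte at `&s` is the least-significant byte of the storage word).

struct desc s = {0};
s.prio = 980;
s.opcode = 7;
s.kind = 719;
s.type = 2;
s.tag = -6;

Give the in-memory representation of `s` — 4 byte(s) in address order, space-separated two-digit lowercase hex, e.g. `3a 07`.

prio:10 = 980 → 0x3d4 << 0 → word 0x000003d4
opcode:5 = 7 → 0x7 << 10 → word 0x00001fd4
kind:10 = 719 → 0x2cf << 15 → word 0x01679fd4
type:3 = 2 → 0x2 << 25 → word 0x05679fd4
tag:4 = -6 → 0xa << 28 → word 0xa5679fd4
word = 0xa5679fd4 → little-endian bytes:
  [0]=0xd4  [1]=0x9f  [2]=0x67  [3]=0xa5

d4 9f 67 a5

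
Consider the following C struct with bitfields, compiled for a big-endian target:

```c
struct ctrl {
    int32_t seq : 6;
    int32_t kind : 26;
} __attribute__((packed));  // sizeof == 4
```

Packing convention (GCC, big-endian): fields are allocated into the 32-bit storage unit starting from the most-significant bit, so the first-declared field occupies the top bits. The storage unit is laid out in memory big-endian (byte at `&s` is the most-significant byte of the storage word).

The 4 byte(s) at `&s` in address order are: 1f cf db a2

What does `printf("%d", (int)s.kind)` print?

-3155038

[0]=0x1f [1]=0xcf [2]=0xdb [3]=0xa2 (big-endian) → word 0x1fcfdba2
seq [26+:6] = (word>>26) & 0x3f = 7
kind [0+:26] = (word>>0) & 0x3ffffff = 63953826  ←
kind signed 26b, MSB=1: 63953826 - 67108864 = -3155038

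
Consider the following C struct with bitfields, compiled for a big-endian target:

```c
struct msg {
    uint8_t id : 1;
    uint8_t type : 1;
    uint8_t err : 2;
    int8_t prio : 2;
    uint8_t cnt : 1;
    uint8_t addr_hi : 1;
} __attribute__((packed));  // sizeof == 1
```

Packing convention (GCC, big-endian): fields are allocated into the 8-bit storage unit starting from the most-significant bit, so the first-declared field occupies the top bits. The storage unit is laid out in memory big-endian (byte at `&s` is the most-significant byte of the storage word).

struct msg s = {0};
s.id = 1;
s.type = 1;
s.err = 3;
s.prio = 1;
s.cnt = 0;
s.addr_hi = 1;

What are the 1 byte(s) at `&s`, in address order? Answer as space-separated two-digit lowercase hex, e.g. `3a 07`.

f5

id:1 = 1 → 0x1 << 7 → word 0x80
type:1 = 1 → 0x1 << 6 → word 0xc0
err:2 = 3 → 0x3 << 4 → word 0xf0
prio:2 = 1 → 0x1 << 2 → word 0xf4
cnt:1 = 0 → 0x0 << 1 → word 0xf4
addr_hi:1 = 1 → 0x1 << 0 → word 0xf5
word = 0xf5 → big-endian bytes:
  [0]=0xf5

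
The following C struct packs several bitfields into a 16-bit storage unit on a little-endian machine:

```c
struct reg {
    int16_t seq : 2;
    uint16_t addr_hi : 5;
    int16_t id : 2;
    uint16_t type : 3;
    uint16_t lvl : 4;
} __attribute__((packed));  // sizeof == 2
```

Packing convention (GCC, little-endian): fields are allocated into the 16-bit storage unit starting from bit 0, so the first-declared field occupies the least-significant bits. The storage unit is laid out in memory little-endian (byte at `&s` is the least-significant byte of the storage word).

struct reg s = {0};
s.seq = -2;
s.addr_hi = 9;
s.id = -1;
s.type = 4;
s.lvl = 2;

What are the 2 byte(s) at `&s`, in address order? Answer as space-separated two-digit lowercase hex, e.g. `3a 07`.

seq (2b) val=-2 bits=0x2 at bit 0: 0x0002
addr_hi (5b) val=9 bits=0x9 at bit 2: 0x0026
id (2b) val=-1 bits=0x3 at bit 7: 0x01a6
type (3b) val=4 bits=0x4 at bit 9: 0x09a6
lvl (4b) val=2 bits=0x2 at bit 12: 0x29a6
word = 0x29a6 → little-endian bytes:
  [0]=0xa6  [1]=0x29

a6 29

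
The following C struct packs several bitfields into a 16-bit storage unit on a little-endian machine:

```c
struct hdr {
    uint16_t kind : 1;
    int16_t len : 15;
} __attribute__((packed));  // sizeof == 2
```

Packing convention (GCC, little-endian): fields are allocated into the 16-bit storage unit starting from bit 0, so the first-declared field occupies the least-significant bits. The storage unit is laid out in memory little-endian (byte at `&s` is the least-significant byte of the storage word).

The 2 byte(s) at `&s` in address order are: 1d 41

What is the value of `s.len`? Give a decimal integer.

8334

[0]=0x1d [1]=0x41 (little-endian) → word 0x411d
kind:1 @ bit 0 → (0x411d>>0)&0x1 = 0x1
len:15 @ bit 1 → (0x411d>>1)&0x7fff = 0x208e  ←
len signed 15b, MSB=0: value = 8334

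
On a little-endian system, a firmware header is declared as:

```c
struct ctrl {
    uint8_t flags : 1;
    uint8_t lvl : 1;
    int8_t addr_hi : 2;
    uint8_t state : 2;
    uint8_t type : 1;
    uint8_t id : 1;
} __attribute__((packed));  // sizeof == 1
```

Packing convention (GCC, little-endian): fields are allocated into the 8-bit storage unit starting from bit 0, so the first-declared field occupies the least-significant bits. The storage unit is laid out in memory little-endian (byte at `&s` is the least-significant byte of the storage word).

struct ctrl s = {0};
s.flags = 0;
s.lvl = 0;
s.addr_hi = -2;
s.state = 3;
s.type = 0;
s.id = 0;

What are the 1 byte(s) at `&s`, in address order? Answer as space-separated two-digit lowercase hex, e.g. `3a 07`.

flags:1 = 0 → 0x0 << 0 → word 0x00
lvl:1 = 0 → 0x0 << 1 → word 0x00
addr_hi:2 = -2 → 0x2 << 2 → word 0x08
state:2 = 3 → 0x3 << 4 → word 0x38
type:1 = 0 → 0x0 << 6 → word 0x38
id:1 = 0 → 0x0 << 7 → word 0x38
word = 0x38 → little-endian bytes:
  [0]=0x38

38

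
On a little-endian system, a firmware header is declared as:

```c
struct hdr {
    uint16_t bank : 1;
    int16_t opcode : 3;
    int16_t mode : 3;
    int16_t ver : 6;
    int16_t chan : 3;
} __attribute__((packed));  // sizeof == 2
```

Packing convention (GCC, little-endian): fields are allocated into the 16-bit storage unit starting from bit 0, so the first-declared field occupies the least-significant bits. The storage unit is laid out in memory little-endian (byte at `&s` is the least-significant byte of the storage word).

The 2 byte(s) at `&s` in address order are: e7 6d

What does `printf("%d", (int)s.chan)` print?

[0]=0xe7 [1]=0x6d (little-endian) → word 0x6de7
bank:1 @ bit 0 → (0x6de7>>0)&0x1 = 0x1
opcode:3 @ bit 1 → (0x6de7>>1)&0x7 = 0x3
mode:3 @ bit 4 → (0x6de7>>4)&0x7 = 0x6
ver:6 @ bit 7 → (0x6de7>>7)&0x3f = 0x1b
chan:3 @ bit 13 → (0x6de7>>13)&0x7 = 0x3  ←
chan signed 3b, MSB=0: value = 3

3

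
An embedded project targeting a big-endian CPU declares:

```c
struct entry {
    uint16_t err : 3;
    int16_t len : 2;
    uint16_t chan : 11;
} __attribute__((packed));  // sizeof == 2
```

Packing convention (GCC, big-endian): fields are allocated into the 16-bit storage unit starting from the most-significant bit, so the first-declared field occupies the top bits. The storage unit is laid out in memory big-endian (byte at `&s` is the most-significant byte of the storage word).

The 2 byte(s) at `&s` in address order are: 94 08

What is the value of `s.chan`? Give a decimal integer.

1032

[0]=0x94 [1]=0x08 (big-endian) → word 0x9408
err:3 @ bit 13 → (0x9408>>13)&0x7 = 0x4
len:2 @ bit 11 → (0x9408>>11)&0x3 = 0x2
chan:11 @ bit 0 → (0x9408>>0)&0x7ff = 0x408  ←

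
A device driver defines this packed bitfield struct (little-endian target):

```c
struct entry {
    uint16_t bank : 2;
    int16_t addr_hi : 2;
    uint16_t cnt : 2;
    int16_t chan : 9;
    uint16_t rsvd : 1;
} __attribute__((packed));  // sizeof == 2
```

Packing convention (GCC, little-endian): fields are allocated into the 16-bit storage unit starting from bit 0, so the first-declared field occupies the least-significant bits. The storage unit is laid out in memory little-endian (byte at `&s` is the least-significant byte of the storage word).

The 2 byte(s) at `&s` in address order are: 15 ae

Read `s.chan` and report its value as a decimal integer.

184

[0]=0x15 [1]=0xae (little-endian) → word 0xae15
bank:2 @ bit 0 → (0xae15>>0)&0x3 = 0x1
addr_hi:2 @ bit 2 → (0xae15>>2)&0x3 = 0x1
cnt:2 @ bit 4 → (0xae15>>4)&0x3 = 0x1
chan:9 @ bit 6 → (0xae15>>6)&0x1ff = 0xb8  ←
rsvd:1 @ bit 15 → (0xae15>>15)&0x1 = 0x1
chan signed 9b, MSB=0: value = 184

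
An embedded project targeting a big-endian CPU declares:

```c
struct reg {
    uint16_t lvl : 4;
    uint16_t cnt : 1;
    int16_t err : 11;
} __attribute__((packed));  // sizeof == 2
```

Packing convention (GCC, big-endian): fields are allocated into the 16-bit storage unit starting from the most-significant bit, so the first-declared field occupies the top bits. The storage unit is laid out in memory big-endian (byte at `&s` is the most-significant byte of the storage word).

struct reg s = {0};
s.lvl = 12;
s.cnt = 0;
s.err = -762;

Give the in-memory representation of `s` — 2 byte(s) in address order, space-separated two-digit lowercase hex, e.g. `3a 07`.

lvl (4b) val=12 bits=0xc at bit 12: 0xc000
cnt (1b) val=0 bits=0x0 at bit 11: 0xc000
err (11b) val=-762 bits=0x506 at bit 0: 0xc506
word = 0xc506 → big-endian bytes:
  [0]=0xc5  [1]=0x06

c5 06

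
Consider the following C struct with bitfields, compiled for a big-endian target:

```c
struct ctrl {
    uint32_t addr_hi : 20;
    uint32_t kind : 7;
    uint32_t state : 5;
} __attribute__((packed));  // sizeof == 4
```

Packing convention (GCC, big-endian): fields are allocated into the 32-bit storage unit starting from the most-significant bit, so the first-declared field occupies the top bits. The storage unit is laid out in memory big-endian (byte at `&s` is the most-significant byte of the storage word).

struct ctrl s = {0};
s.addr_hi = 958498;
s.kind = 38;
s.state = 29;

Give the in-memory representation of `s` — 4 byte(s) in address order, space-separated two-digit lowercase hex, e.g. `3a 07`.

ea 02 24 dd

addr_hi:20 = 958498 → 0xea022 << 12 → word 0xea022000
kind:7 = 38 → 0x26 << 5 → word 0xea0224c0
state:5 = 29 → 0x1d << 0 → word 0xea0224dd
word = 0xea0224dd → big-endian bytes:
  [0]=0xea  [1]=0x02  [2]=0x24  [3]=0xdd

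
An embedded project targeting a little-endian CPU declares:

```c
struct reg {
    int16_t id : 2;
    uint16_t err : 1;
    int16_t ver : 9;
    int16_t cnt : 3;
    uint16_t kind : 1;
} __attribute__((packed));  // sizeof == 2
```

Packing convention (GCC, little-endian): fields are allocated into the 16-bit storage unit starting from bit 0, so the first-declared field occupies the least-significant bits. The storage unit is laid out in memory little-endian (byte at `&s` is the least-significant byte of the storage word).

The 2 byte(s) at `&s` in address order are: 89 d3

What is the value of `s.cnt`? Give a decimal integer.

-3

[0]=0x89 [1]=0xd3 (little-endian) → word 0xd389
id [0+:2] = (word>>0) & 0x3 = 1
err [2+:1] = (word>>2) & 0x1 = 0
ver [3+:9] = (word>>3) & 0x1ff = 113
cnt [12+:3] = (word>>12) & 0x7 = 5  ←
kind [15+:1] = (word>>15) & 0x1 = 1
cnt signed 3b, MSB=1: 5 - 8 = -3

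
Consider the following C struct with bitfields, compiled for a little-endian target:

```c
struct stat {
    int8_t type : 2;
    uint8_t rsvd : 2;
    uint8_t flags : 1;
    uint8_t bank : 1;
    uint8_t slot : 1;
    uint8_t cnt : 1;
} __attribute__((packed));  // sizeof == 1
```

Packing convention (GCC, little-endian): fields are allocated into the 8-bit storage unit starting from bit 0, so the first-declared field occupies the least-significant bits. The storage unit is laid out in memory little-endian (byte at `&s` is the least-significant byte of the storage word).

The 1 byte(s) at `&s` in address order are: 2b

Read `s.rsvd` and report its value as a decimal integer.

2

[0]=0x2b (little-endian) → word 0x2b
type [0+:2] = (word>>0) & 0x3 = 3
rsvd [2+:2] = (word>>2) & 0x3 = 2  ←
flags [4+:1] = (word>>4) & 0x1 = 0
bank [5+:1] = (word>>5) & 0x1 = 1
slot [6+:1] = (word>>6) & 0x1 = 0
cnt [7+:1] = (word>>7) & 0x1 = 0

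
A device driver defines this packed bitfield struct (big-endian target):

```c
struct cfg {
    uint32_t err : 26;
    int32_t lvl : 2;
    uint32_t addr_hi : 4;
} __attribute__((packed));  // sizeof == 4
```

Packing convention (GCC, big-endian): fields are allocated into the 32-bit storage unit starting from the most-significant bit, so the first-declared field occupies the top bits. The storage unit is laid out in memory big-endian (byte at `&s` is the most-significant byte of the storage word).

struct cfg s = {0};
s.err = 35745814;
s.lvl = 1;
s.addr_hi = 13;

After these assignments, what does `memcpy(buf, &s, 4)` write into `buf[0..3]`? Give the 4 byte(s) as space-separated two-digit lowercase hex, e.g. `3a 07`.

[6+:26] err=35745814 & 0x3ffffff = 0x2217016; word=0x885c0580
[4+:2] lvl=1 & 0x3 = 0x1; word=0x885c0590
[0+:4] addr_hi=13 & 0xf = 0xd; word=0x885c059d
word = 0x885c059d → big-endian bytes:
  [0]=0x88  [1]=0x5c  [2]=0x05  [3]=0x9d

88 5c 05 9d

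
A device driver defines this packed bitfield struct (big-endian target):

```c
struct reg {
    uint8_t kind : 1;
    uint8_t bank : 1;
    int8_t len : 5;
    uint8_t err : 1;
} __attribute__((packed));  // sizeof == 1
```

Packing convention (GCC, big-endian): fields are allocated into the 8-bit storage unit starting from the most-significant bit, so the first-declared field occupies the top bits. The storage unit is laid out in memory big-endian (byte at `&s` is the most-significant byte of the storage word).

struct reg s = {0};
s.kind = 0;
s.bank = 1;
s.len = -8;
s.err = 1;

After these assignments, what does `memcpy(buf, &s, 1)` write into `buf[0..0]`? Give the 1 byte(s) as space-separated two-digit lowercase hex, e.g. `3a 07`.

kind (1b) val=0 bits=0x0 at bit 7: 0x00
bank (1b) val=1 bits=0x1 at bit 6: 0x40
len (5b) val=-8 bits=0x18 at bit 1: 0x70
err (1b) val=1 bits=0x1 at bit 0: 0x71
word = 0x71 → big-endian bytes:
  [0]=0x71

71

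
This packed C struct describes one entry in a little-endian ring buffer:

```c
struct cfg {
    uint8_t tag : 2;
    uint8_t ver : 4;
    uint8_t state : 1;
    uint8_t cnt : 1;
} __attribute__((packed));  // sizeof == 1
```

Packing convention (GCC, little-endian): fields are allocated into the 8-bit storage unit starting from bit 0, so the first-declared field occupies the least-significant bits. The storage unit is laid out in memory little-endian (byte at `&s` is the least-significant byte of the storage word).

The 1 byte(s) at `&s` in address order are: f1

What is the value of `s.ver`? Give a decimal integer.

12

[0]=0xf1 (little-endian) → word 0xf1
tag [0+:2] = (word>>0) & 0x3 = 1
ver [2+:4] = (word>>2) & 0xf = 12  ←
state [6+:1] = (word>>6) & 0x1 = 1
cnt [7+:1] = (word>>7) & 0x1 = 1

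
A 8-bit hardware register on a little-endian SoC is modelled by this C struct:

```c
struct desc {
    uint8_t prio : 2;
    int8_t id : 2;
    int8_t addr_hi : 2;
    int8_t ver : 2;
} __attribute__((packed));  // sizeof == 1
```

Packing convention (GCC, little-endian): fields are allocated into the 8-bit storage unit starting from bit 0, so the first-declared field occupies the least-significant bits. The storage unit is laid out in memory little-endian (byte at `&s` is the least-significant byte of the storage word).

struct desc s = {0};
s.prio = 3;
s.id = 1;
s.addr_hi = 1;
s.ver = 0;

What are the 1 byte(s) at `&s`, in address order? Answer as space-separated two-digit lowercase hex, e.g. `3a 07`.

17

prio:2 = 3 → 0x3 << 0 → word 0x03
id:2 = 1 → 0x1 << 2 → word 0x07
addr_hi:2 = 1 → 0x1 << 4 → word 0x17
ver:2 = 0 → 0x0 << 6 → word 0x17
word = 0x17 → little-endian bytes:
  [0]=0x17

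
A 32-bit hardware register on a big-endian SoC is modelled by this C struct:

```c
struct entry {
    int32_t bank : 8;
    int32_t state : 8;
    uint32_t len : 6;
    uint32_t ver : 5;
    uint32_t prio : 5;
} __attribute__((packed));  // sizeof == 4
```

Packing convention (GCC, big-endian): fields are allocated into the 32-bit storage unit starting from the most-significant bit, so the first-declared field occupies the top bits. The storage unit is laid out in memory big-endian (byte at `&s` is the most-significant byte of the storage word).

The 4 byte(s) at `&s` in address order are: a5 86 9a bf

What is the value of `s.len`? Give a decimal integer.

[0]=0xa5 [1]=0x86 [2]=0x9a [3]=0xbf (big-endian) → word 0xa5869abf
bank [24+:8] = (word>>24) & 0xff = 165
state [16+:8] = (word>>16) & 0xff = 134
len [10+:6] = (word>>10) & 0x3f = 38  ←
ver [5+:5] = (word>>5) & 0x1f = 21
prio [0+:5] = (word>>0) & 0x1f = 31

38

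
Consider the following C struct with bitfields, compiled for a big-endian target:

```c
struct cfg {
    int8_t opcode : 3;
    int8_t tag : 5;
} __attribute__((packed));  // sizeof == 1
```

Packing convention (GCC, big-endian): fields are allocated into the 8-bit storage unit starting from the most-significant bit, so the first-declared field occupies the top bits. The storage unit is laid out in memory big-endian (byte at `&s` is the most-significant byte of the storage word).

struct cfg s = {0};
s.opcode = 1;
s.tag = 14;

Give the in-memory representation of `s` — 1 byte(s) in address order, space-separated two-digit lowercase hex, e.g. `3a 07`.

2e

[5+:3] opcode=1 & 0x7 = 0x1; word=0x20
[0+:5] tag=14 & 0x1f = 0xe; word=0x2e
word = 0x2e → big-endian bytes:
  [0]=0x2e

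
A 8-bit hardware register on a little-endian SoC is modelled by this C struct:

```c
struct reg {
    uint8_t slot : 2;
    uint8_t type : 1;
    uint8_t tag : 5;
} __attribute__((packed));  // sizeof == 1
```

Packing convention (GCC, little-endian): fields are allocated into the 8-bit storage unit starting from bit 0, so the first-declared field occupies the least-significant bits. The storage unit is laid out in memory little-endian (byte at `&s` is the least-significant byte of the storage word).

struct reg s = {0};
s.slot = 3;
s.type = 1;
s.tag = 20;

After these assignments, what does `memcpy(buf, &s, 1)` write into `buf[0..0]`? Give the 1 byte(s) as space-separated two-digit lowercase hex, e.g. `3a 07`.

a7

slot (2b) val=3 bits=0x3 at bit 0: 0x03
type (1b) val=1 bits=0x1 at bit 2: 0x07
tag (5b) val=20 bits=0x14 at bit 3: 0xa7
word = 0xa7 → little-endian bytes:
  [0]=0xa7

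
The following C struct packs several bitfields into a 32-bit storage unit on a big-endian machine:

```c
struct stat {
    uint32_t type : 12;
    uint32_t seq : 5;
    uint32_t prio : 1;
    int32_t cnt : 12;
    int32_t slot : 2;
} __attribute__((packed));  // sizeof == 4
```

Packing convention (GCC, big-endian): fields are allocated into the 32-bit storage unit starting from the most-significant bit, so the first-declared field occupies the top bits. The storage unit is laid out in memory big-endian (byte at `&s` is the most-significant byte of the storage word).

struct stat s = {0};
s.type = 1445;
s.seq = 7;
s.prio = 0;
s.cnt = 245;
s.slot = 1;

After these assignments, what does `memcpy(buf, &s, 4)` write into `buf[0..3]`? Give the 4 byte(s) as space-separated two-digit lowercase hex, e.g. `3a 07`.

5a 53 83 d5

type (12b) val=1445 bits=0x5a5 at bit 20: 0x5a500000
seq (5b) val=7 bits=0x7 at bit 15: 0x5a538000
prio (1b) val=0 bits=0x0 at bit 14: 0x5a538000
cnt (12b) val=245 bits=0xf5 at bit 2: 0x5a5383d4
slot (2b) val=1 bits=0x1 at bit 0: 0x5a5383d5
word = 0x5a5383d5 → big-endian bytes:
  [0]=0x5a  [1]=0x53  [2]=0x83  [3]=0xd5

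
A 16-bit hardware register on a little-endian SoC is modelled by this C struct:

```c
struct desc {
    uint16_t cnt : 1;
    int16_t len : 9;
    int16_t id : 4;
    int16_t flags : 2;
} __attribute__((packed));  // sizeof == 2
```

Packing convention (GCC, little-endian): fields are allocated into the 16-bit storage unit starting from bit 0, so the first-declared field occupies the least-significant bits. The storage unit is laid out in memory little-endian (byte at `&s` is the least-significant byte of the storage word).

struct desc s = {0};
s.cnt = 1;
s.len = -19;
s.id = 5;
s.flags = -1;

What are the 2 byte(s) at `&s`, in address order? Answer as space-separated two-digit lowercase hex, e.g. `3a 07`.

cnt (1b) val=1 bits=0x1 at bit 0: 0x0001
len (9b) val=-19 bits=0x1ed at bit 1: 0x03db
id (4b) val=5 bits=0x5 at bit 10: 0x17db
flags (2b) val=-1 bits=0x3 at bit 14: 0xd7db
word = 0xd7db → little-endian bytes:
  [0]=0xdb  [1]=0xd7

db d7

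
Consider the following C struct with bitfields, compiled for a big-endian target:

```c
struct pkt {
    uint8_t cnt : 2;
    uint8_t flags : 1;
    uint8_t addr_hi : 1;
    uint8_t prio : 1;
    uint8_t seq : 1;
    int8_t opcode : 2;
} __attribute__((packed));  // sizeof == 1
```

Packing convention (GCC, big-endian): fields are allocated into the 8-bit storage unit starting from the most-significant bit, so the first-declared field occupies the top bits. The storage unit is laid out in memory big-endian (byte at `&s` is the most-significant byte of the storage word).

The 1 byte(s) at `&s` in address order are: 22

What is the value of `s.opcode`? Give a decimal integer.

[0]=0x22 (big-endian) → word 0x22
cnt [6+:2] = (word>>6) & 0x3 = 0
flags [5+:1] = (word>>5) & 0x1 = 1
addr_hi [4+:1] = (word>>4) & 0x1 = 0
prio [3+:1] = (word>>3) & 0x1 = 0
seq [2+:1] = (word>>2) & 0x1 = 0
opcode [0+:2] = (word>>0) & 0x3 = 2  ←
opcode signed 2b, MSB=1: 2 - 4 = -2

-2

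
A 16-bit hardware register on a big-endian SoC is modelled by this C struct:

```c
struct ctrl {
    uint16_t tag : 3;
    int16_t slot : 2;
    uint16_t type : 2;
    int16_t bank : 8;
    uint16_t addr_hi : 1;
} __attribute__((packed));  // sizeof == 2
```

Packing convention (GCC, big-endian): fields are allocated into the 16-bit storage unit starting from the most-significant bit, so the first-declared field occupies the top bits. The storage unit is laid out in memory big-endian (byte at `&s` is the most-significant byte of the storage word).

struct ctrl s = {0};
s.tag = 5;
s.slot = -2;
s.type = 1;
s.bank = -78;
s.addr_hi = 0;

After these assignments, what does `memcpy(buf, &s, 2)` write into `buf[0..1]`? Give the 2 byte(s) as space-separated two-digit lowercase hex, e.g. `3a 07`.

[13+:3] tag=5 & 0x7 = 0x5; word=0xa000
[11+:2] slot=-2 & 0x3 = 0x2; word=0xb000
[9+:2] type=1 & 0x3 = 0x1; word=0xb200
[1+:8] bank=-78 & 0xff = 0xb2; word=0xb364
[0+:1] addr_hi=0 & 0x1 = 0x0; word=0xb364
word = 0xb364 → big-endian bytes:
  [0]=0xb3  [1]=0x64

b3 64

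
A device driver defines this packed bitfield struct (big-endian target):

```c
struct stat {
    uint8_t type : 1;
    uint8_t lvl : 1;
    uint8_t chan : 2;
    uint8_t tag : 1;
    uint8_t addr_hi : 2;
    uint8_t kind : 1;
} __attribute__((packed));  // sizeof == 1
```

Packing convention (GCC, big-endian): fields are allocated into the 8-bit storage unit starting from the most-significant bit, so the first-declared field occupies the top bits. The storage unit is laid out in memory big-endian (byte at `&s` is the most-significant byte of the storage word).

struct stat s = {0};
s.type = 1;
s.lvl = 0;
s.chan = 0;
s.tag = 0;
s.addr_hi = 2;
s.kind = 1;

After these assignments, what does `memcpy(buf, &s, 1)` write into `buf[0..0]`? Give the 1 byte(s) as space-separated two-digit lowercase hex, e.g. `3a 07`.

85

type:1 = 1 → 0x1 << 7 → word 0x80
lvl:1 = 0 → 0x0 << 6 → word 0x80
chan:2 = 0 → 0x0 << 4 → word 0x80
tag:1 = 0 → 0x0 << 3 → word 0x80
addr_hi:2 = 2 → 0x2 << 1 → word 0x84
kind:1 = 1 → 0x1 << 0 → word 0x85
word = 0x85 → big-endian bytes:
  [0]=0x85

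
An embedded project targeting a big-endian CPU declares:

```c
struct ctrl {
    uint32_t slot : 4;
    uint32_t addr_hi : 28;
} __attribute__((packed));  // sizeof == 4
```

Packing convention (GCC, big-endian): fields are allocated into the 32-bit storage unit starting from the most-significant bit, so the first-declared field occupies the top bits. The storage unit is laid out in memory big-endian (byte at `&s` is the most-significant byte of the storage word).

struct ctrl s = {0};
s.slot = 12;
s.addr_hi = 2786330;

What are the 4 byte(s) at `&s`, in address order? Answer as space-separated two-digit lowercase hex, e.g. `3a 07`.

slot (4b) val=12 bits=0xc at bit 28: 0xc0000000
addr_hi (28b) val=2786330 bits=0x2a841a at bit 0: 0xc02a841a
word = 0xc02a841a → big-endian bytes:
  [0]=0xc0  [1]=0x2a  [2]=0x84  [3]=0x1a

c0 2a 84 1a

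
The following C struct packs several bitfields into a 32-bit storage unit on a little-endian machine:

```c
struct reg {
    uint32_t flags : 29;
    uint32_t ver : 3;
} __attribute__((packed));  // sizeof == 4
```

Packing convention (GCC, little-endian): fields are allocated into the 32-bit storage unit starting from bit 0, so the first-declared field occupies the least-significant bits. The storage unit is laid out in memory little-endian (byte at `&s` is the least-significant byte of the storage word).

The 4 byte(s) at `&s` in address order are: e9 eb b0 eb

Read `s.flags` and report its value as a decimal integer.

196144105

[0]=0xe9 [1]=0xeb [2]=0xb0 [3]=0xeb (little-endian) → word 0xebb0ebe9
flags [0+:29] = (word>>0) & 0x1fffffff = 196144105  ←
ver [29+:3] = (word>>29) & 0x7 = 7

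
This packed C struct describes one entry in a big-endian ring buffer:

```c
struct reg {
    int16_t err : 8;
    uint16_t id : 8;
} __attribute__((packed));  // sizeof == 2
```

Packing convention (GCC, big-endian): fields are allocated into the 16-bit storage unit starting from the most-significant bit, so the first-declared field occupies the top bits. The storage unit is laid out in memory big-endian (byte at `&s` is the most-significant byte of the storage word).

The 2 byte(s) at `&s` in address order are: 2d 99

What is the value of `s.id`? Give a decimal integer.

[0]=0x2d [1]=0x99 (big-endian) → word 0x2d99
err:8 @ bit 8 → (0x2d99>>8)&0xff = 0x2d
id:8 @ bit 0 → (0x2d99>>0)&0xff = 0x99  ←

153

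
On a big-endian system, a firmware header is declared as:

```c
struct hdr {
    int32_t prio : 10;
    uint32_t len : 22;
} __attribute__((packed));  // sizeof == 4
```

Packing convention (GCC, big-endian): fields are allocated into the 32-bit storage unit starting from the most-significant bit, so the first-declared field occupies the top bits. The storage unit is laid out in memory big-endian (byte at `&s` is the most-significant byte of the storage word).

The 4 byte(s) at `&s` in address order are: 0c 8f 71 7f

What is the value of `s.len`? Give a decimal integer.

1012095

[0]=0x0c [1]=0x8f [2]=0x71 [3]=0x7f (big-endian) → word 0x0c8f717f
prio [22+:10] = (word>>22) & 0x3ff = 50
len [0+:22] = (word>>0) & 0x3fffff = 1012095  ←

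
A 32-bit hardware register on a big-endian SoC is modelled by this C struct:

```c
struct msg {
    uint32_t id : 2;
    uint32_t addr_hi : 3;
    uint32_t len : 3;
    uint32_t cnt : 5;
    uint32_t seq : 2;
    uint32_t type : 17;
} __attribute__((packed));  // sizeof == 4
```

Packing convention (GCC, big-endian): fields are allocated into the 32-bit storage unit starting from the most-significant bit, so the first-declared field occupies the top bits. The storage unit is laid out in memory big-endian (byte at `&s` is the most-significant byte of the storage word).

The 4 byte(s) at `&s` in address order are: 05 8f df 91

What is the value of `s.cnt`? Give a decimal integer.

17

[0]=0x05 [1]=0x8f [2]=0xdf [3]=0x91 (big-endian) → word 0x058fdf91
id:2 @ bit 30 → (0x058fdf91>>30)&0x3 = 0x0
addr_hi:3 @ bit 27 → (0x058fdf91>>27)&0x7 = 0x0
len:3 @ bit 24 → (0x058fdf91>>24)&0x7 = 0x5
cnt:5 @ bit 19 → (0x058fdf91>>19)&0x1f = 0x11  ←
seq:2 @ bit 17 → (0x058fdf91>>17)&0x3 = 0x3
type:17 @ bit 0 → (0x058fdf91>>0)&0x1ffff = 0x1df91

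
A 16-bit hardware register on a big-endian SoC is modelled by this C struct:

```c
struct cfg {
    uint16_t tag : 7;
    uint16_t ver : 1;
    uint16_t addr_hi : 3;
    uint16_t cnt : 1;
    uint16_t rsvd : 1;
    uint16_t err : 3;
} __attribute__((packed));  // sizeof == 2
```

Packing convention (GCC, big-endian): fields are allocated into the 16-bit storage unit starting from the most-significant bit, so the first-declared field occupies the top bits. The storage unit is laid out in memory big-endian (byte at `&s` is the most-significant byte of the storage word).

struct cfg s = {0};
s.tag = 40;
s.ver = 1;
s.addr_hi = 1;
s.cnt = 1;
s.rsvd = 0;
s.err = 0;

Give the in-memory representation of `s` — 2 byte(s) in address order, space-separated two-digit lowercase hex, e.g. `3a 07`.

51 30

tag (7b) val=40 bits=0x28 at bit 9: 0x5000
ver (1b) val=1 bits=0x1 at bit 8: 0x5100
addr_hi (3b) val=1 bits=0x1 at bit 5: 0x5120
cnt (1b) val=1 bits=0x1 at bit 4: 0x5130
rsvd (1b) val=0 bits=0x0 at bit 3: 0x5130
err (3b) val=0 bits=0x0 at bit 0: 0x5130
word = 0x5130 → big-endian bytes:
  [0]=0x51  [1]=0x30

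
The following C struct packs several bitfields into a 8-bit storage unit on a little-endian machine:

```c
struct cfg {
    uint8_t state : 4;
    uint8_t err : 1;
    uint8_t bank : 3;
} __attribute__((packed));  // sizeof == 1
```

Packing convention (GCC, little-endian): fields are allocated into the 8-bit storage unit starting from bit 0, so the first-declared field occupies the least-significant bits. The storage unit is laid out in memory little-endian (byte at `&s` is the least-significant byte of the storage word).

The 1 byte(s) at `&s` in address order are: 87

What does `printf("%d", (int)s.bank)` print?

4

[0]=0x87 (little-endian) → word 0x87
state [0+:4] = (word>>0) & 0xf = 7
err [4+:1] = (word>>4) & 0x1 = 0
bank [5+:3] = (word>>5) & 0x7 = 4  ←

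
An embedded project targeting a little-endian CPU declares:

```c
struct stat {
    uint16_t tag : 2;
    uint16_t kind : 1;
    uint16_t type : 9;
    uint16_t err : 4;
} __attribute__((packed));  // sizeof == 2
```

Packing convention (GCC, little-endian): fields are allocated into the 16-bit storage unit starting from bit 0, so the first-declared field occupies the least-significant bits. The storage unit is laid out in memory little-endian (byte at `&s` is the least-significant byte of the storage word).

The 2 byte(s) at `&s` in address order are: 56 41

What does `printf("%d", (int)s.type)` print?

42

[0]=0x56 [1]=0x41 (little-endian) → word 0x4156
tag:2 @ bit 0 → (0x4156>>0)&0x3 = 0x2
kind:1 @ bit 2 → (0x4156>>2)&0x1 = 0x1
type:9 @ bit 3 → (0x4156>>3)&0x1ff = 0x2a  ←
err:4 @ bit 12 → (0x4156>>12)&0xf = 0x4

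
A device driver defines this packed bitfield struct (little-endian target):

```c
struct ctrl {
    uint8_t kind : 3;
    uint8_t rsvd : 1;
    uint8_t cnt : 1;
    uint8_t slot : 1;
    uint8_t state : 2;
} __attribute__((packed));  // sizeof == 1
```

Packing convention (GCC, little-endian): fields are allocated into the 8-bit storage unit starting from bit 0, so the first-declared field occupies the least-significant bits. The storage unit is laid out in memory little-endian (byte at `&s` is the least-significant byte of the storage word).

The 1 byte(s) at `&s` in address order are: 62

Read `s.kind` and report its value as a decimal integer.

2

[0]=0x62 (little-endian) → word 0x62
kind [0+:3] = (word>>0) & 0x7 = 2  ←
rsvd [3+:1] = (word>>3) & 0x1 = 0
cnt [4+:1] = (word>>4) & 0x1 = 0
slot [5+:1] = (word>>5) & 0x1 = 1
state [6+:2] = (word>>6) & 0x3 = 1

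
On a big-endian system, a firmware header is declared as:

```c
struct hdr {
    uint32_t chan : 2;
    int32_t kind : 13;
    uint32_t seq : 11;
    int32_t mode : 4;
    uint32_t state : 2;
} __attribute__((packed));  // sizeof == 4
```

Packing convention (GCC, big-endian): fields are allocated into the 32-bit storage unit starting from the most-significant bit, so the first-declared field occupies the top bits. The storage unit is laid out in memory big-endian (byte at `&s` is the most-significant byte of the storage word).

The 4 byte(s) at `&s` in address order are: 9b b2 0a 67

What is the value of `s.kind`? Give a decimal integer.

3545

[0]=0x9b [1]=0xb2 [2]=0x0a [3]=0x67 (big-endian) → word 0x9bb20a67
chan:2 @ bit 30 → (0x9bb20a67>>30)&0x3 = 0x2
kind:13 @ bit 17 → (0x9bb20a67>>17)&0x1fff = 0xdd9  ←
seq:11 @ bit 6 → (0x9bb20a67>>6)&0x7ff = 0x29
mode:4 @ bit 2 → (0x9bb20a67>>2)&0xf = 0x9
state:2 @ bit 0 → (0x9bb20a67>>0)&0x3 = 0x3
kind signed 13b, MSB=0: value = 3545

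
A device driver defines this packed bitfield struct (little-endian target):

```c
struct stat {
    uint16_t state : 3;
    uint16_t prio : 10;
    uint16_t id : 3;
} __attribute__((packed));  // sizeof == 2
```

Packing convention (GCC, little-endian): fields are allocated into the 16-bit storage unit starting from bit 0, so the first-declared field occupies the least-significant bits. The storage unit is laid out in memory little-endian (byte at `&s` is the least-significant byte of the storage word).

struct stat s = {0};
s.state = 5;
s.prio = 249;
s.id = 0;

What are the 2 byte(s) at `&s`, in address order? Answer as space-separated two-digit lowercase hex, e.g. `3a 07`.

[0+:3] state=5 & 0x7 = 0x5; word=0x0005
[3+:10] prio=249 & 0x3ff = 0xf9; word=0x07cd
[13+:3] id=0 & 0x7 = 0x0; word=0x07cd
word = 0x07cd → little-endian bytes:
  [0]=0xcd  [1]=0x07

cd 07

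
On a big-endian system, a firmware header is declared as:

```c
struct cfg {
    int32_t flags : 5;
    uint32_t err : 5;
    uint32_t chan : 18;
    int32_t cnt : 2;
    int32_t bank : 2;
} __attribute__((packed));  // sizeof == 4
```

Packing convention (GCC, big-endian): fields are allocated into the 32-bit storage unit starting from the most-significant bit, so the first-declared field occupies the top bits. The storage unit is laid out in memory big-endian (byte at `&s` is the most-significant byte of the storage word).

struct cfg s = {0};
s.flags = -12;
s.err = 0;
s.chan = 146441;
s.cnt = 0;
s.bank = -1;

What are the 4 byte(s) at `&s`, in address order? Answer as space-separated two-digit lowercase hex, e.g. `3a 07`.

flags (5b) val=-12 bits=0x14 at bit 27: 0xa0000000
err (5b) val=0 bits=0x0 at bit 22: 0xa0000000
chan (18b) val=146441 bits=0x23c09 at bit 4: 0xa023c090
cnt (2b) val=0 bits=0x0 at bit 2: 0xa023c090
bank (2b) val=-1 bits=0x3 at bit 0: 0xa023c093
word = 0xa023c093 → big-endian bytes:
  [0]=0xa0  [1]=0x23  [2]=0xc0  [3]=0x93

a0 23 c0 93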